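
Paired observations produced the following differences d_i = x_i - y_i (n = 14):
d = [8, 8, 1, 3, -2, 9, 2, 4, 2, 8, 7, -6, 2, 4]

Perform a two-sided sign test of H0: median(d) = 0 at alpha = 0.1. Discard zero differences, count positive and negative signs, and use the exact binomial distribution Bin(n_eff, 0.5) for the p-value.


Step 1: Discard zero differences. Original n = 14; n_eff = number of nonzero differences = 14.
Nonzero differences (with sign): +8, +8, +1, +3, -2, +9, +2, +4, +2, +8, +7, -6, +2, +4
Step 2: Count signs: positive = 12, negative = 2.
Step 3: Under H0: P(positive) = 0.5, so the number of positives S ~ Bin(14, 0.5).
Step 4: Two-sided exact p-value = sum of Bin(14,0.5) probabilities at or below the observed probability = 0.012939.
Step 5: alpha = 0.1. reject H0.

n_eff = 14, pos = 12, neg = 2, p = 0.012939, reject H0.


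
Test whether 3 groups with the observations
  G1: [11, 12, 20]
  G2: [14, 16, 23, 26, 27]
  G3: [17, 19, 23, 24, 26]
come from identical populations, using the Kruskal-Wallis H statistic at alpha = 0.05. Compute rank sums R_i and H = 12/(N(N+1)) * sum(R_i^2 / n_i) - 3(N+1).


Step 1: Combine all N = 13 observations and assign midranks.
sorted (value, group, rank): (11,G1,1), (12,G1,2), (14,G2,3), (16,G2,4), (17,G3,5), (19,G3,6), (20,G1,7), (23,G2,8.5), (23,G3,8.5), (24,G3,10), (26,G2,11.5), (26,G3,11.5), (27,G2,13)
Step 2: Sum ranks within each group.
R_1 = 10 (n_1 = 3)
R_2 = 40 (n_2 = 5)
R_3 = 41 (n_3 = 5)
Step 3: H = 12/(N(N+1)) * sum(R_i^2/n_i) - 3(N+1)
     = 12/(13*14) * (10^2/3 + 40^2/5 + 41^2/5) - 3*14
     = 0.065934 * 689.533 - 42
     = 3.463736.
Step 4: Ties present; correction factor C = 1 - 12/(13^3 - 13) = 0.994505. Corrected H = 3.463736 / 0.994505 = 3.482873.
Step 5: Under H0, H ~ chi^2(2); p-value = 0.175268.
Step 6: alpha = 0.05. fail to reject H0.

H = 3.4829, df = 2, p = 0.175268, fail to reject H0.


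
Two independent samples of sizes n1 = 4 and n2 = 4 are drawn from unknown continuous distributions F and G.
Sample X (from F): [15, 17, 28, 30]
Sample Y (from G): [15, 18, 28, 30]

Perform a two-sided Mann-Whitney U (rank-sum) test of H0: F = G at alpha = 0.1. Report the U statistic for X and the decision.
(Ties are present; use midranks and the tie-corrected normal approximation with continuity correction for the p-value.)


Step 1: Combine and sort all 8 observations; assign midranks.
sorted (value, group): (15,X), (15,Y), (17,X), (18,Y), (28,X), (28,Y), (30,X), (30,Y)
ranks: 15->1.5, 15->1.5, 17->3, 18->4, 28->5.5, 28->5.5, 30->7.5, 30->7.5
Step 2: Rank sum for X: R1 = 1.5 + 3 + 5.5 + 7.5 = 17.5.
Step 3: U_X = R1 - n1(n1+1)/2 = 17.5 - 4*5/2 = 17.5 - 10 = 7.5.
       U_Y = n1*n2 - U_X = 16 - 7.5 = 8.5.
Step 4: Ties are present, so use the tie-corrected normal approximation (with continuity correction) for the p-value.
Step 5: p-value = 1.000000; compare to alpha = 0.1. fail to reject H0.

U_X = 7.5, p = 1.000000, fail to reject H0 at alpha = 0.1.


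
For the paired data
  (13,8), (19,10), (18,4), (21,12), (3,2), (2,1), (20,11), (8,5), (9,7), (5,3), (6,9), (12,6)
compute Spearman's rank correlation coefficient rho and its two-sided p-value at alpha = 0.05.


Step 1: Rank x and y separately (midranks; no ties here).
rank(x): 13->8, 19->10, 18->9, 21->12, 3->2, 2->1, 20->11, 8->5, 9->6, 5->3, 6->4, 12->7
rank(y): 8->8, 10->10, 4->4, 12->12, 2->2, 1->1, 11->11, 5->5, 7->7, 3->3, 9->9, 6->6
Step 2: d_i = R_x(i) - R_y(i); compute d_i^2.
  (8-8)^2=0, (10-10)^2=0, (9-4)^2=25, (12-12)^2=0, (2-2)^2=0, (1-1)^2=0, (11-11)^2=0, (5-5)^2=0, (6-7)^2=1, (3-3)^2=0, (4-9)^2=25, (7-6)^2=1
sum(d^2) = 52.
Step 3: rho = 1 - 6*52 / (12*(12^2 - 1)) = 1 - 312/1716 = 0.818182.
Step 4: Under H0, t = rho * sqrt((n-2)/(1-rho^2)) = 4.5000 ~ t(10).
Step 5: Two-sided p-value from the t-distribution with 10 df = 0.001143.
Step 6: alpha = 0.05. reject H0.

rho = 0.8182, p = 0.001143, reject H0 at alpha = 0.05.


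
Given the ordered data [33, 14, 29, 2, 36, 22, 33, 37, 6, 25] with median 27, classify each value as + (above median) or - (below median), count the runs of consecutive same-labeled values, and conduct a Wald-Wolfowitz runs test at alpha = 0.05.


Step 1: Compute median = 27; label A = above, B = below.
Labels in order: ABABABAABB  (n_A = 5, n_B = 5)
Step 2: Count runs R = 8.
Step 3: Under H0 (random ordering), E[R] = 2*n_A*n_B/(n_A+n_B) + 1 = 2*5*5/10 + 1 = 6.0000.
        Var[R] = 2*n_A*n_B*(2*n_A*n_B - n_A - n_B) / ((n_A+n_B)^2 * (n_A+n_B-1)) = 2000/900 = 2.2222.
        SD[R] = 1.4907.
Step 4: Continuity-corrected z = (R - 0.5 - E[R]) / SD[R] = (8 - 0.5 - 6.0000) / 1.4907 = 1.0062.
Step 5: Two-sided p-value via normal approximation = 2*(1 - Phi(|z|)) = 0.314305.
Step 6: alpha = 0.05. fail to reject H0.

R = 8, z = 1.0062, p = 0.314305, fail to reject H0.


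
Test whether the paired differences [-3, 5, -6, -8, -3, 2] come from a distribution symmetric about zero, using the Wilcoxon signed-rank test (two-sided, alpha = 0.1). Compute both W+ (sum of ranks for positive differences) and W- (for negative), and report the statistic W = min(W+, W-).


Step 1: Drop any zero differences (none here) and take |d_i|.
|d| = [3, 5, 6, 8, 3, 2]
Step 2: Midrank |d_i| (ties get averaged ranks).
ranks: |3|->2.5, |5|->4, |6|->5, |8|->6, |3|->2.5, |2|->1
Step 3: Attach original signs; sum ranks with positive sign and with negative sign.
W+ = 4 + 1 = 5
W- = 2.5 + 5 + 6 + 2.5 = 16
(Check: W+ + W- = 21 should equal n(n+1)/2 = 21.)
Step 4: Test statistic W = min(W+, W-) = 5.
Step 5: Ties in |d|, so use the tie-corrected normal approximation.
        E[W] = n(n+1)/4 = 6*7/4 = 10.5.
        Tie groups: |d|=3 (t=2); sum(t^3 - t) = 6.
        Var[W] = n(n+1)(2n+1)/24 - sum(t^3-t)/48 = 546/24 - 6/48 = 22.625.
        z = (W - E[W]) / sqrt(Var[W]) = (5 - 10.5) / 4.7566 = -1.1563.
        Two-sided p = 2*Phi(z) = 0.247561.
Step 6: alpha = 0.1. fail to reject H0.

W+ = 5, W- = 16, W = min = 5, p = 0.247561, fail to reject H0.


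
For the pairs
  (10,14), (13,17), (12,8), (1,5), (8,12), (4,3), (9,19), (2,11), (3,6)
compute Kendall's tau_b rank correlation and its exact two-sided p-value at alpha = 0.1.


Step 1: Enumerate the 36 unordered pairs (i,j) with i<j and classify each by sign(x_j-x_i) * sign(y_j-y_i).
  (1,2):dx=+3,dy=+3->C; (1,3):dx=+2,dy=-6->D; (1,4):dx=-9,dy=-9->C; (1,5):dx=-2,dy=-2->C
  (1,6):dx=-6,dy=-11->C; (1,7):dx=-1,dy=+5->D; (1,8):dx=-8,dy=-3->C; (1,9):dx=-7,dy=-8->C
  (2,3):dx=-1,dy=-9->C; (2,4):dx=-12,dy=-12->C; (2,5):dx=-5,dy=-5->C; (2,6):dx=-9,dy=-14->C
  (2,7):dx=-4,dy=+2->D; (2,8):dx=-11,dy=-6->C; (2,9):dx=-10,dy=-11->C; (3,4):dx=-11,dy=-3->C
  (3,5):dx=-4,dy=+4->D; (3,6):dx=-8,dy=-5->C; (3,7):dx=-3,dy=+11->D; (3,8):dx=-10,dy=+3->D
  (3,9):dx=-9,dy=-2->C; (4,5):dx=+7,dy=+7->C; (4,6):dx=+3,dy=-2->D; (4,7):dx=+8,dy=+14->C
  (4,8):dx=+1,dy=+6->C; (4,9):dx=+2,dy=+1->C; (5,6):dx=-4,dy=-9->C; (5,7):dx=+1,dy=+7->C
  (5,8):dx=-6,dy=-1->C; (5,9):dx=-5,dy=-6->C; (6,7):dx=+5,dy=+16->C; (6,8):dx=-2,dy=+8->D
  (6,9):dx=-1,dy=+3->D; (7,8):dx=-7,dy=-8->C; (7,9):dx=-6,dy=-13->C; (8,9):dx=+1,dy=-5->D
Step 2: C = 26, D = 10, total pairs = 36.
Step 3: tau = (C - D)/(n(n-1)/2) = (26 - 10)/36 = 0.444444.
Step 4: Exact two-sided p-value (enumerate n! = 362880 permutations of y under H0): p = 0.119439.
Step 5: alpha = 0.1. fail to reject H0.

tau_b = 0.4444 (C=26, D=10), p = 0.119439, fail to reject H0.


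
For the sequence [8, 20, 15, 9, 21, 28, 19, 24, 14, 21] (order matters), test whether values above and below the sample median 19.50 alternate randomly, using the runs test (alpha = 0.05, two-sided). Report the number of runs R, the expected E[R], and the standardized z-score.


Step 1: Compute median = 19.50; label A = above, B = below.
Labels in order: BABBAABABA  (n_A = 5, n_B = 5)
Step 2: Count runs R = 8.
Step 3: Under H0 (random ordering), E[R] = 2*n_A*n_B/(n_A+n_B) + 1 = 2*5*5/10 + 1 = 6.0000.
        Var[R] = 2*n_A*n_B*(2*n_A*n_B - n_A - n_B) / ((n_A+n_B)^2 * (n_A+n_B-1)) = 2000/900 = 2.2222.
        SD[R] = 1.4907.
Step 4: Continuity-corrected z = (R - 0.5 - E[R]) / SD[R] = (8 - 0.5 - 6.0000) / 1.4907 = 1.0062.
Step 5: Two-sided p-value via normal approximation = 2*(1 - Phi(|z|)) = 0.314305.
Step 6: alpha = 0.05. fail to reject H0.

R = 8, z = 1.0062, p = 0.314305, fail to reject H0.


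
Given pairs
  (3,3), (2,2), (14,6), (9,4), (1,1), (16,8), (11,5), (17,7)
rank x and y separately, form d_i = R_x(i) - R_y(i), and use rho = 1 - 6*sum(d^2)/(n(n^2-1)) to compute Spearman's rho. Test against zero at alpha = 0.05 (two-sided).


Step 1: Rank x and y separately (midranks; no ties here).
rank(x): 3->3, 2->2, 14->6, 9->4, 1->1, 16->7, 11->5, 17->8
rank(y): 3->3, 2->2, 6->6, 4->4, 1->1, 8->8, 5->5, 7->7
Step 2: d_i = R_x(i) - R_y(i); compute d_i^2.
  (3-3)^2=0, (2-2)^2=0, (6-6)^2=0, (4-4)^2=0, (1-1)^2=0, (7-8)^2=1, (5-5)^2=0, (8-7)^2=1
sum(d^2) = 2.
Step 3: rho = 1 - 6*2 / (8*(8^2 - 1)) = 1 - 12/504 = 0.976190.
Step 4: Under H0, t = rho * sqrt((n-2)/(1-rho^2)) = 11.0235 ~ t(6).
Step 5: Two-sided p-value from the t-distribution with 6 df = 0.000033.
Step 6: alpha = 0.05. reject H0.

rho = 0.9762, p = 0.000033, reject H0 at alpha = 0.05.


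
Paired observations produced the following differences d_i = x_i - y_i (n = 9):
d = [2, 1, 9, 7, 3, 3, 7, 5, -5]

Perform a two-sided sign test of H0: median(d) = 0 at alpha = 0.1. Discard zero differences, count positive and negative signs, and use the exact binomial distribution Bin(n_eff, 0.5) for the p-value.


Step 1: Discard zero differences. Original n = 9; n_eff = number of nonzero differences = 9.
Nonzero differences (with sign): +2, +1, +9, +7, +3, +3, +7, +5, -5
Step 2: Count signs: positive = 8, negative = 1.
Step 3: Under H0: P(positive) = 0.5, so the number of positives S ~ Bin(9, 0.5).
Step 4: Two-sided exact p-value = sum of Bin(9,0.5) probabilities at or below the observed probability = 0.039062.
Step 5: alpha = 0.1. reject H0.

n_eff = 9, pos = 8, neg = 1, p = 0.039062, reject H0.


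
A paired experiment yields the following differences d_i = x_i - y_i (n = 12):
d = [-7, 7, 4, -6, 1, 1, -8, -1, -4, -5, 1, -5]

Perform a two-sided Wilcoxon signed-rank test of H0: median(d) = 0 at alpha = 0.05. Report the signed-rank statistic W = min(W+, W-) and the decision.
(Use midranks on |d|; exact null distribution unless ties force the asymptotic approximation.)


Step 1: Drop any zero differences (none here) and take |d_i|.
|d| = [7, 7, 4, 6, 1, 1, 8, 1, 4, 5, 1, 5]
Step 2: Midrank |d_i| (ties get averaged ranks).
ranks: |7|->10.5, |7|->10.5, |4|->5.5, |6|->9, |1|->2.5, |1|->2.5, |8|->12, |1|->2.5, |4|->5.5, |5|->7.5, |1|->2.5, |5|->7.5
Step 3: Attach original signs; sum ranks with positive sign and with negative sign.
W+ = 10.5 + 5.5 + 2.5 + 2.5 + 2.5 = 23.5
W- = 10.5 + 9 + 12 + 2.5 + 5.5 + 7.5 + 7.5 = 54.5
(Check: W+ + W- = 78 should equal n(n+1)/2 = 78.)
Step 4: Test statistic W = min(W+, W-) = 23.5.
Step 5: Ties in |d|, so use the tie-corrected normal approximation.
        E[W] = n(n+1)/4 = 12*13/4 = 39.
        Tie groups: |d|=1 (t=4), |d|=4 (t=2), |d|=5 (t=2), |d|=7 (t=2); sum(t^3 - t) = 78.
        Var[W] = n(n+1)(2n+1)/24 - sum(t^3-t)/48 = 3900/24 - 78/48 = 160.875.
        z = (W - E[W]) / sqrt(Var[W]) = (23.5 - 39) / 12.6837 = -1.2220.
        Two-sided p = 2*Phi(z) = 0.221690.
Step 6: alpha = 0.05. fail to reject H0.

W+ = 23.5, W- = 54.5, W = min = 23.5, p = 0.221690, fail to reject H0.


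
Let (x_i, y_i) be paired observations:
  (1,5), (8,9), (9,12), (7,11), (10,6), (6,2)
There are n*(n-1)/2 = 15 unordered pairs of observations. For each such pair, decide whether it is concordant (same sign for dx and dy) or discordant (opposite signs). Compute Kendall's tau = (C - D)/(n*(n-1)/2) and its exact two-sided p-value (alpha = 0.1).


Step 1: Enumerate the 15 unordered pairs (i,j) with i<j and classify each by sign(x_j-x_i) * sign(y_j-y_i).
  (1,2):dx=+7,dy=+4->C; (1,3):dx=+8,dy=+7->C; (1,4):dx=+6,dy=+6->C; (1,5):dx=+9,dy=+1->C
  (1,6):dx=+5,dy=-3->D; (2,3):dx=+1,dy=+3->C; (2,4):dx=-1,dy=+2->D; (2,5):dx=+2,dy=-3->D
  (2,6):dx=-2,dy=-7->C; (3,4):dx=-2,dy=-1->C; (3,5):dx=+1,dy=-6->D; (3,6):dx=-3,dy=-10->C
  (4,5):dx=+3,dy=-5->D; (4,6):dx=-1,dy=-9->C; (5,6):dx=-4,dy=-4->C
Step 2: C = 10, D = 5, total pairs = 15.
Step 3: tau = (C - D)/(n(n-1)/2) = (10 - 5)/15 = 0.333333.
Step 4: Exact two-sided p-value (enumerate n! = 720 permutations of y under H0): p = 0.469444.
Step 5: alpha = 0.1. fail to reject H0.

tau_b = 0.3333 (C=10, D=5), p = 0.469444, fail to reject H0.


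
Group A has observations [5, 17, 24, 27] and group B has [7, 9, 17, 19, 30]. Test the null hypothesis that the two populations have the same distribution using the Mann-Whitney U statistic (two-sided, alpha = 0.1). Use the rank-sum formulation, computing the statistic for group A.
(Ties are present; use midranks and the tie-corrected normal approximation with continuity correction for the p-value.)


Step 1: Combine and sort all 9 observations; assign midranks.
sorted (value, group): (5,X), (7,Y), (9,Y), (17,X), (17,Y), (19,Y), (24,X), (27,X), (30,Y)
ranks: 5->1, 7->2, 9->3, 17->4.5, 17->4.5, 19->6, 24->7, 27->8, 30->9
Step 2: Rank sum for X: R1 = 1 + 4.5 + 7 + 8 = 20.5.
Step 3: U_X = R1 - n1(n1+1)/2 = 20.5 - 4*5/2 = 20.5 - 10 = 10.5.
       U_Y = n1*n2 - U_X = 20 - 10.5 = 9.5.
Step 4: Ties are present, so use the tie-corrected normal approximation (with continuity correction) for the p-value.
Step 5: p-value = 1.000000; compare to alpha = 0.1. fail to reject H0.

U_X = 10.5, p = 1.000000, fail to reject H0 at alpha = 0.1.


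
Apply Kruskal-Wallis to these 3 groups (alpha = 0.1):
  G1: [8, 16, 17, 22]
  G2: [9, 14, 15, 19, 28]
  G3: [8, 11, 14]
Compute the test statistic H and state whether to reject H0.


Step 1: Combine all N = 12 observations and assign midranks.
sorted (value, group, rank): (8,G1,1.5), (8,G3,1.5), (9,G2,3), (11,G3,4), (14,G2,5.5), (14,G3,5.5), (15,G2,7), (16,G1,8), (17,G1,9), (19,G2,10), (22,G1,11), (28,G2,12)
Step 2: Sum ranks within each group.
R_1 = 29.5 (n_1 = 4)
R_2 = 37.5 (n_2 = 5)
R_3 = 11 (n_3 = 3)
Step 3: H = 12/(N(N+1)) * sum(R_i^2/n_i) - 3(N+1)
     = 12/(12*13) * (29.5^2/4 + 37.5^2/5 + 11^2/3) - 3*13
     = 0.076923 * 539.146 - 39
     = 2.472756.
Step 4: Ties present; correction factor C = 1 - 12/(12^3 - 12) = 0.993007. Corrected H = 2.472756 / 0.993007 = 2.490170.
Step 5: Under H0, H ~ chi^2(2); p-value = 0.287916.
Step 6: alpha = 0.1. fail to reject H0.

H = 2.4902, df = 2, p = 0.287916, fail to reject H0.


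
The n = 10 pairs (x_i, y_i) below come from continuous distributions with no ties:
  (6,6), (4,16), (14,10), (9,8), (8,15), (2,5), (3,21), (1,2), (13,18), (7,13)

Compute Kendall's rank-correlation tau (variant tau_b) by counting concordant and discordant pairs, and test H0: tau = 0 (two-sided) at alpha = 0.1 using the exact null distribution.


Step 1: Enumerate the 45 unordered pairs (i,j) with i<j and classify each by sign(x_j-x_i) * sign(y_j-y_i).
  (1,2):dx=-2,dy=+10->D; (1,3):dx=+8,dy=+4->C; (1,4):dx=+3,dy=+2->C; (1,5):dx=+2,dy=+9->C
  (1,6):dx=-4,dy=-1->C; (1,7):dx=-3,dy=+15->D; (1,8):dx=-5,dy=-4->C; (1,9):dx=+7,dy=+12->C
  (1,10):dx=+1,dy=+7->C; (2,3):dx=+10,dy=-6->D; (2,4):dx=+5,dy=-8->D; (2,5):dx=+4,dy=-1->D
  (2,6):dx=-2,dy=-11->C; (2,7):dx=-1,dy=+5->D; (2,8):dx=-3,dy=-14->C; (2,9):dx=+9,dy=+2->C
  (2,10):dx=+3,dy=-3->D; (3,4):dx=-5,dy=-2->C; (3,5):dx=-6,dy=+5->D; (3,6):dx=-12,dy=-5->C
  (3,7):dx=-11,dy=+11->D; (3,8):dx=-13,dy=-8->C; (3,9):dx=-1,dy=+8->D; (3,10):dx=-7,dy=+3->D
  (4,5):dx=-1,dy=+7->D; (4,6):dx=-7,dy=-3->C; (4,7):dx=-6,dy=+13->D; (4,8):dx=-8,dy=-6->C
  (4,9):dx=+4,dy=+10->C; (4,10):dx=-2,dy=+5->D; (5,6):dx=-6,dy=-10->C; (5,7):dx=-5,dy=+6->D
  (5,8):dx=-7,dy=-13->C; (5,9):dx=+5,dy=+3->C; (5,10):dx=-1,dy=-2->C; (6,7):dx=+1,dy=+16->C
  (6,8):dx=-1,dy=-3->C; (6,9):dx=+11,dy=+13->C; (6,10):dx=+5,dy=+8->C; (7,8):dx=-2,dy=-19->C
  (7,9):dx=+10,dy=-3->D; (7,10):dx=+4,dy=-8->D; (8,9):dx=+12,dy=+16->C; (8,10):dx=+6,dy=+11->C
  (9,10):dx=-6,dy=-5->C
Step 2: C = 28, D = 17, total pairs = 45.
Step 3: tau = (C - D)/(n(n-1)/2) = (28 - 17)/45 = 0.244444.
Step 4: Exact two-sided p-value (enumerate n! = 3628800 permutations of y under H0): p = 0.380720.
Step 5: alpha = 0.1. fail to reject H0.

tau_b = 0.2444 (C=28, D=17), p = 0.380720, fail to reject H0.


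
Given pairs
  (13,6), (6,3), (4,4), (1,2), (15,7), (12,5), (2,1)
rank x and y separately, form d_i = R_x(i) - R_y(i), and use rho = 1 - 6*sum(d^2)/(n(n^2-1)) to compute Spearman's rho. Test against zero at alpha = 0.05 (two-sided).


Step 1: Rank x and y separately (midranks; no ties here).
rank(x): 13->6, 6->4, 4->3, 1->1, 15->7, 12->5, 2->2
rank(y): 6->6, 3->3, 4->4, 2->2, 7->7, 5->5, 1->1
Step 2: d_i = R_x(i) - R_y(i); compute d_i^2.
  (6-6)^2=0, (4-3)^2=1, (3-4)^2=1, (1-2)^2=1, (7-7)^2=0, (5-5)^2=0, (2-1)^2=1
sum(d^2) = 4.
Step 3: rho = 1 - 6*4 / (7*(7^2 - 1)) = 1 - 24/336 = 0.928571.
Step 4: Under H0, t = rho * sqrt((n-2)/(1-rho^2)) = 5.5943 ~ t(5).
Step 5: Two-sided p-value from the t-distribution with 5 df = 0.002519.
Step 6: alpha = 0.05. reject H0.

rho = 0.9286, p = 0.002519, reject H0 at alpha = 0.05.


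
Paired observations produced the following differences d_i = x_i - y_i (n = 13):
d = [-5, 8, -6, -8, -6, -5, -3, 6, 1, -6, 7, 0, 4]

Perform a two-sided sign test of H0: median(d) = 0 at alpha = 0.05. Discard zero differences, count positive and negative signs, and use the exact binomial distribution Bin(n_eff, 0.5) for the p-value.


Step 1: Discard zero differences. Original n = 13; n_eff = number of nonzero differences = 12.
Nonzero differences (with sign): -5, +8, -6, -8, -6, -5, -3, +6, +1, -6, +7, +4
Step 2: Count signs: positive = 5, negative = 7.
Step 3: Under H0: P(positive) = 0.5, so the number of positives S ~ Bin(12, 0.5).
Step 4: Two-sided exact p-value = sum of Bin(12,0.5) probabilities at or below the observed probability = 0.774414.
Step 5: alpha = 0.05. fail to reject H0.

n_eff = 12, pos = 5, neg = 7, p = 0.774414, fail to reject H0.


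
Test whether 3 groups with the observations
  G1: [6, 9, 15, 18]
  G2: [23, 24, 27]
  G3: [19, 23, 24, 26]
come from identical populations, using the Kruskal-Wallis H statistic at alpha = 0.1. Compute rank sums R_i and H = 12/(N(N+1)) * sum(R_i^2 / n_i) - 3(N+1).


Step 1: Combine all N = 11 observations and assign midranks.
sorted (value, group, rank): (6,G1,1), (9,G1,2), (15,G1,3), (18,G1,4), (19,G3,5), (23,G2,6.5), (23,G3,6.5), (24,G2,8.5), (24,G3,8.5), (26,G3,10), (27,G2,11)
Step 2: Sum ranks within each group.
R_1 = 10 (n_1 = 4)
R_2 = 26 (n_2 = 3)
R_3 = 30 (n_3 = 4)
Step 3: H = 12/(N(N+1)) * sum(R_i^2/n_i) - 3(N+1)
     = 12/(11*12) * (10^2/4 + 26^2/3 + 30^2/4) - 3*12
     = 0.090909 * 475.333 - 36
     = 7.212121.
Step 4: Ties present; correction factor C = 1 - 12/(11^3 - 11) = 0.990909. Corrected H = 7.212121 / 0.990909 = 7.278287.
Step 5: Under H0, H ~ chi^2(2); p-value = 0.026275.
Step 6: alpha = 0.1. reject H0.

H = 7.2783, df = 2, p = 0.026275, reject H0.


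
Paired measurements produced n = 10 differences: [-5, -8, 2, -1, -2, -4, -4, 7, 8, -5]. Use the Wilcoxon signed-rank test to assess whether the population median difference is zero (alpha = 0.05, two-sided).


Step 1: Drop any zero differences (none here) and take |d_i|.
|d| = [5, 8, 2, 1, 2, 4, 4, 7, 8, 5]
Step 2: Midrank |d_i| (ties get averaged ranks).
ranks: |5|->6.5, |8|->9.5, |2|->2.5, |1|->1, |2|->2.5, |4|->4.5, |4|->4.5, |7|->8, |8|->9.5, |5|->6.5
Step 3: Attach original signs; sum ranks with positive sign and with negative sign.
W+ = 2.5 + 8 + 9.5 = 20
W- = 6.5 + 9.5 + 1 + 2.5 + 4.5 + 4.5 + 6.5 = 35
(Check: W+ + W- = 55 should equal n(n+1)/2 = 55.)
Step 4: Test statistic W = min(W+, W-) = 20.
Step 5: Ties in |d|, so use the tie-corrected normal approximation.
        E[W] = n(n+1)/4 = 10*11/4 = 27.5.
        Tie groups: |d|=2 (t=2), |d|=4 (t=2), |d|=5 (t=2), |d|=8 (t=2); sum(t^3 - t) = 24.
        Var[W] = n(n+1)(2n+1)/24 - sum(t^3-t)/48 = 2310/24 - 24/48 = 95.75.
        z = (W - E[W]) / sqrt(Var[W]) = (20 - 27.5) / 9.7852 = -0.7665.
        Two-sided p = 2*Phi(z) = 0.443400.
Step 6: alpha = 0.05. fail to reject H0.

W+ = 20, W- = 35, W = min = 20, p = 0.443400, fail to reject H0.


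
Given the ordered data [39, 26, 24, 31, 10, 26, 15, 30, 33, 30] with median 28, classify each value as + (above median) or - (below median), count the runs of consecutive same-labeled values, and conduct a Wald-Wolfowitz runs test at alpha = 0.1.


Step 1: Compute median = 28; label A = above, B = below.
Labels in order: ABBABBBAAA  (n_A = 5, n_B = 5)
Step 2: Count runs R = 5.
Step 3: Under H0 (random ordering), E[R] = 2*n_A*n_B/(n_A+n_B) + 1 = 2*5*5/10 + 1 = 6.0000.
        Var[R] = 2*n_A*n_B*(2*n_A*n_B - n_A - n_B) / ((n_A+n_B)^2 * (n_A+n_B-1)) = 2000/900 = 2.2222.
        SD[R] = 1.4907.
Step 4: Continuity-corrected z = (R + 0.5 - E[R]) / SD[R] = (5 + 0.5 - 6.0000) / 1.4907 = -0.3354.
Step 5: Two-sided p-value via normal approximation = 2*(1 - Phi(|z|)) = 0.737316.
Step 6: alpha = 0.1. fail to reject H0.

R = 5, z = -0.3354, p = 0.737316, fail to reject H0.


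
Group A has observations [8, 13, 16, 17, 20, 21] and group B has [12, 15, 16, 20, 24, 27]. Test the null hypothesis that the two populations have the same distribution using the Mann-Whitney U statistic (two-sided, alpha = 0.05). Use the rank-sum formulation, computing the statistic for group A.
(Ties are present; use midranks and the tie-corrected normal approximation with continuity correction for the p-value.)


Step 1: Combine and sort all 12 observations; assign midranks.
sorted (value, group): (8,X), (12,Y), (13,X), (15,Y), (16,X), (16,Y), (17,X), (20,X), (20,Y), (21,X), (24,Y), (27,Y)
ranks: 8->1, 12->2, 13->3, 15->4, 16->5.5, 16->5.5, 17->7, 20->8.5, 20->8.5, 21->10, 24->11, 27->12
Step 2: Rank sum for X: R1 = 1 + 3 + 5.5 + 7 + 8.5 + 10 = 35.
Step 3: U_X = R1 - n1(n1+1)/2 = 35 - 6*7/2 = 35 - 21 = 14.
       U_Y = n1*n2 - U_X = 36 - 14 = 22.
Step 4: Ties are present, so use the tie-corrected normal approximation (with continuity correction) for the p-value.
Step 5: p-value = 0.573831; compare to alpha = 0.05. fail to reject H0.

U_X = 14, p = 0.573831, fail to reject H0 at alpha = 0.05.


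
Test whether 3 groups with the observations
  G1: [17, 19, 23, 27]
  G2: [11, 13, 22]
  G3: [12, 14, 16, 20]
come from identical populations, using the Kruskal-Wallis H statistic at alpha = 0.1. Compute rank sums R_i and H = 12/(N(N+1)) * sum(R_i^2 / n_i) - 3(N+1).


Step 1: Combine all N = 11 observations and assign midranks.
sorted (value, group, rank): (11,G2,1), (12,G3,2), (13,G2,3), (14,G3,4), (16,G3,5), (17,G1,6), (19,G1,7), (20,G3,8), (22,G2,9), (23,G1,10), (27,G1,11)
Step 2: Sum ranks within each group.
R_1 = 34 (n_1 = 4)
R_2 = 13 (n_2 = 3)
R_3 = 19 (n_3 = 4)
Step 3: H = 12/(N(N+1)) * sum(R_i^2/n_i) - 3(N+1)
     = 12/(11*12) * (34^2/4 + 13^2/3 + 19^2/4) - 3*12
     = 0.090909 * 435.583 - 36
     = 3.598485.
Step 4: No ties, so H is used without correction.
Step 5: Under H0, H ~ chi^2(2); p-value = 0.165424.
Step 6: alpha = 0.1. fail to reject H0.

H = 3.5985, df = 2, p = 0.165424, fail to reject H0.


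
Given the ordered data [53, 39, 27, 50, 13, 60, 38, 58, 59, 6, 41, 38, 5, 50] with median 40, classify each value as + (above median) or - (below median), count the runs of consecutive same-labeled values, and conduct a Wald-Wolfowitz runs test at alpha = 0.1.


Step 1: Compute median = 40; label A = above, B = below.
Labels in order: ABBABABAABABBA  (n_A = 7, n_B = 7)
Step 2: Count runs R = 11.
Step 3: Under H0 (random ordering), E[R] = 2*n_A*n_B/(n_A+n_B) + 1 = 2*7*7/14 + 1 = 8.0000.
        Var[R] = 2*n_A*n_B*(2*n_A*n_B - n_A - n_B) / ((n_A+n_B)^2 * (n_A+n_B-1)) = 8232/2548 = 3.2308.
        SD[R] = 1.7974.
Step 4: Continuity-corrected z = (R - 0.5 - E[R]) / SD[R] = (11 - 0.5 - 8.0000) / 1.7974 = 1.3909.
Step 5: Two-sided p-value via normal approximation = 2*(1 - Phi(|z|)) = 0.164264.
Step 6: alpha = 0.1. fail to reject H0.

R = 11, z = 1.3909, p = 0.164264, fail to reject H0.


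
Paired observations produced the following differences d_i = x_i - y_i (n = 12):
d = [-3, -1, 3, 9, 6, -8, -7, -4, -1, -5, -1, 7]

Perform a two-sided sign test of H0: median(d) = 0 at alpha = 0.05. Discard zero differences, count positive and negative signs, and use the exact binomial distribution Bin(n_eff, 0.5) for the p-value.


Step 1: Discard zero differences. Original n = 12; n_eff = number of nonzero differences = 12.
Nonzero differences (with sign): -3, -1, +3, +9, +6, -8, -7, -4, -1, -5, -1, +7
Step 2: Count signs: positive = 4, negative = 8.
Step 3: Under H0: P(positive) = 0.5, so the number of positives S ~ Bin(12, 0.5).
Step 4: Two-sided exact p-value = sum of Bin(12,0.5) probabilities at or below the observed probability = 0.387695.
Step 5: alpha = 0.05. fail to reject H0.

n_eff = 12, pos = 4, neg = 8, p = 0.387695, fail to reject H0.


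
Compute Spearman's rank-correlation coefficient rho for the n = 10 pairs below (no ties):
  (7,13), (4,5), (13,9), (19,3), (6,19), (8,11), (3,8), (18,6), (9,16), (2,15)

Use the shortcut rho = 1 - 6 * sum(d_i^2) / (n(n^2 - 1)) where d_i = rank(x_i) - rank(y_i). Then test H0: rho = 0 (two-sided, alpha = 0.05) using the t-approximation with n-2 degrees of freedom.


Step 1: Rank x and y separately (midranks; no ties here).
rank(x): 7->5, 4->3, 13->8, 19->10, 6->4, 8->6, 3->2, 18->9, 9->7, 2->1
rank(y): 13->7, 5->2, 9->5, 3->1, 19->10, 11->6, 8->4, 6->3, 16->9, 15->8
Step 2: d_i = R_x(i) - R_y(i); compute d_i^2.
  (5-7)^2=4, (3-2)^2=1, (8-5)^2=9, (10-1)^2=81, (4-10)^2=36, (6-6)^2=0, (2-4)^2=4, (9-3)^2=36, (7-9)^2=4, (1-8)^2=49
sum(d^2) = 224.
Step 3: rho = 1 - 6*224 / (10*(10^2 - 1)) = 1 - 1344/990 = -0.357576.
Step 4: Under H0, t = rho * sqrt((n-2)/(1-rho^2)) = -1.0830 ~ t(8).
Step 5: Two-sided p-value from the t-distribution with 8 df = 0.310376.
Step 6: alpha = 0.05. fail to reject H0.

rho = -0.3576, p = 0.310376, fail to reject H0 at alpha = 0.05.


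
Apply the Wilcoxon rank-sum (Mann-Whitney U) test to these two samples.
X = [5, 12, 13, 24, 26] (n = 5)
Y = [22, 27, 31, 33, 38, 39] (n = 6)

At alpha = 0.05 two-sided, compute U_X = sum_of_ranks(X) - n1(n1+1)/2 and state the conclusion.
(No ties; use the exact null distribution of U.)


Step 1: Combine and sort all 11 observations; assign midranks.
sorted (value, group): (5,X), (12,X), (13,X), (22,Y), (24,X), (26,X), (27,Y), (31,Y), (33,Y), (38,Y), (39,Y)
ranks: 5->1, 12->2, 13->3, 22->4, 24->5, 26->6, 27->7, 31->8, 33->9, 38->10, 39->11
Step 2: Rank sum for X: R1 = 1 + 2 + 3 + 5 + 6 = 17.
Step 3: U_X = R1 - n1(n1+1)/2 = 17 - 5*6/2 = 17 - 15 = 2.
       U_Y = n1*n2 - U_X = 30 - 2 = 28.
Step 4: No ties, so the exact null distribution of U (based on enumerating the C(11,5) = 462 equally likely rank assignments) gives the two-sided p-value.
Step 5: p-value = 0.017316; compare to alpha = 0.05. reject H0.

U_X = 2, p = 0.017316, reject H0 at alpha = 0.05.


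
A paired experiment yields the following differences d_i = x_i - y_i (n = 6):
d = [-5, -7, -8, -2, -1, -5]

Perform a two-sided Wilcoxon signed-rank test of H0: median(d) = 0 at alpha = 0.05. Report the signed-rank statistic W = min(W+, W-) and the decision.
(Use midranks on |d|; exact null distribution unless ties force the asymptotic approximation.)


Step 1: Drop any zero differences (none here) and take |d_i|.
|d| = [5, 7, 8, 2, 1, 5]
Step 2: Midrank |d_i| (ties get averaged ranks).
ranks: |5|->3.5, |7|->5, |8|->6, |2|->2, |1|->1, |5|->3.5
Step 3: Attach original signs; sum ranks with positive sign and with negative sign.
W+ = 0 = 0
W- = 3.5 + 5 + 6 + 2 + 1 + 3.5 = 21
(Check: W+ + W- = 21 should equal n(n+1)/2 = 21.)
Step 4: Test statistic W = min(W+, W-) = 0.
Step 5: Ties in |d|, so use the tie-corrected normal approximation.
        E[W] = n(n+1)/4 = 6*7/4 = 10.5.
        Tie groups: |d|=5 (t=2); sum(t^3 - t) = 6.
        Var[W] = n(n+1)(2n+1)/24 - sum(t^3-t)/48 = 546/24 - 6/48 = 22.625.
        z = (W - E[W]) / sqrt(Var[W]) = (0 - 10.5) / 4.7566 = -2.2075.
        Two-sided p = 2*Phi(z) = 0.027281.
Step 6: alpha = 0.05. reject H0.

W+ = 0, W- = 21, W = min = 0, p = 0.027281, reject H0.


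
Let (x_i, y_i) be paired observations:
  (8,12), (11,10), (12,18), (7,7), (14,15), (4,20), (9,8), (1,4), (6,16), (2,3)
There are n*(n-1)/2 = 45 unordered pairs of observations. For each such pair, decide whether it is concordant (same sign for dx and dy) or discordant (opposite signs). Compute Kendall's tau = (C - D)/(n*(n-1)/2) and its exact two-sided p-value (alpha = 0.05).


Step 1: Enumerate the 45 unordered pairs (i,j) with i<j and classify each by sign(x_j-x_i) * sign(y_j-y_i).
  (1,2):dx=+3,dy=-2->D; (1,3):dx=+4,dy=+6->C; (1,4):dx=-1,dy=-5->C; (1,5):dx=+6,dy=+3->C
  (1,6):dx=-4,dy=+8->D; (1,7):dx=+1,dy=-4->D; (1,8):dx=-7,dy=-8->C; (1,9):dx=-2,dy=+4->D
  (1,10):dx=-6,dy=-9->C; (2,3):dx=+1,dy=+8->C; (2,4):dx=-4,dy=-3->C; (2,5):dx=+3,dy=+5->C
  (2,6):dx=-7,dy=+10->D; (2,7):dx=-2,dy=-2->C; (2,8):dx=-10,dy=-6->C; (2,9):dx=-5,dy=+6->D
  (2,10):dx=-9,dy=-7->C; (3,4):dx=-5,dy=-11->C; (3,5):dx=+2,dy=-3->D; (3,6):dx=-8,dy=+2->D
  (3,7):dx=-3,dy=-10->C; (3,8):dx=-11,dy=-14->C; (3,9):dx=-6,dy=-2->C; (3,10):dx=-10,dy=-15->C
  (4,5):dx=+7,dy=+8->C; (4,6):dx=-3,dy=+13->D; (4,7):dx=+2,dy=+1->C; (4,8):dx=-6,dy=-3->C
  (4,9):dx=-1,dy=+9->D; (4,10):dx=-5,dy=-4->C; (5,6):dx=-10,dy=+5->D; (5,7):dx=-5,dy=-7->C
  (5,8):dx=-13,dy=-11->C; (5,9):dx=-8,dy=+1->D; (5,10):dx=-12,dy=-12->C; (6,7):dx=+5,dy=-12->D
  (6,8):dx=-3,dy=-16->C; (6,9):dx=+2,dy=-4->D; (6,10):dx=-2,dy=-17->C; (7,8):dx=-8,dy=-4->C
  (7,9):dx=-3,dy=+8->D; (7,10):dx=-7,dy=-5->C; (8,9):dx=+5,dy=+12->C; (8,10):dx=+1,dy=-1->D
  (9,10):dx=-4,dy=-13->C
Step 2: C = 29, D = 16, total pairs = 45.
Step 3: tau = (C - D)/(n(n-1)/2) = (29 - 16)/45 = 0.288889.
Step 4: Exact two-sided p-value (enumerate n! = 3628800 permutations of y under H0): p = 0.291248.
Step 5: alpha = 0.05. fail to reject H0.

tau_b = 0.2889 (C=29, D=16), p = 0.291248, fail to reject H0.


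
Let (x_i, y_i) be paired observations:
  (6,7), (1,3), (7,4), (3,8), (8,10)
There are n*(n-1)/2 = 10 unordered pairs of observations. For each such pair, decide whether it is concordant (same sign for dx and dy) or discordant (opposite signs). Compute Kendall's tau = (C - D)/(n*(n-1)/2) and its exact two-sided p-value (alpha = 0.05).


Step 1: Enumerate the 10 unordered pairs (i,j) with i<j and classify each by sign(x_j-x_i) * sign(y_j-y_i).
  (1,2):dx=-5,dy=-4->C; (1,3):dx=+1,dy=-3->D; (1,4):dx=-3,dy=+1->D; (1,5):dx=+2,dy=+3->C
  (2,3):dx=+6,dy=+1->C; (2,4):dx=+2,dy=+5->C; (2,5):dx=+7,dy=+7->C; (3,4):dx=-4,dy=+4->D
  (3,5):dx=+1,dy=+6->C; (4,5):dx=+5,dy=+2->C
Step 2: C = 7, D = 3, total pairs = 10.
Step 3: tau = (C - D)/(n(n-1)/2) = (7 - 3)/10 = 0.400000.
Step 4: Exact two-sided p-value (enumerate n! = 120 permutations of y under H0): p = 0.483333.
Step 5: alpha = 0.05. fail to reject H0.

tau_b = 0.4000 (C=7, D=3), p = 0.483333, fail to reject H0.


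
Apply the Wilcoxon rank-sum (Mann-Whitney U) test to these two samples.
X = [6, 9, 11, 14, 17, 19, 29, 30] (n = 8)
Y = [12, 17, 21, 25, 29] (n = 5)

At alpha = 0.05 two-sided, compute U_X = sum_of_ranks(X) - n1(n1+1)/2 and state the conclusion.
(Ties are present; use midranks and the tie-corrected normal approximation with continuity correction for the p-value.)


Step 1: Combine and sort all 13 observations; assign midranks.
sorted (value, group): (6,X), (9,X), (11,X), (12,Y), (14,X), (17,X), (17,Y), (19,X), (21,Y), (25,Y), (29,X), (29,Y), (30,X)
ranks: 6->1, 9->2, 11->3, 12->4, 14->5, 17->6.5, 17->6.5, 19->8, 21->9, 25->10, 29->11.5, 29->11.5, 30->13
Step 2: Rank sum for X: R1 = 1 + 2 + 3 + 5 + 6.5 + 8 + 11.5 + 13 = 50.
Step 3: U_X = R1 - n1(n1+1)/2 = 50 - 8*9/2 = 50 - 36 = 14.
       U_Y = n1*n2 - U_X = 40 - 14 = 26.
Step 4: Ties are present, so use the tie-corrected normal approximation (with continuity correction) for the p-value.
Step 5: p-value = 0.419471; compare to alpha = 0.05. fail to reject H0.

U_X = 14, p = 0.419471, fail to reject H0 at alpha = 0.05.


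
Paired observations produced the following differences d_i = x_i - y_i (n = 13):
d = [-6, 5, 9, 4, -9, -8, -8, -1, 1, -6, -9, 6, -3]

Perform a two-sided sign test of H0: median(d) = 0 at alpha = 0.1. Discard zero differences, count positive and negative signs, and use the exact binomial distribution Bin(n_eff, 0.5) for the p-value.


Step 1: Discard zero differences. Original n = 13; n_eff = number of nonzero differences = 13.
Nonzero differences (with sign): -6, +5, +9, +4, -9, -8, -8, -1, +1, -6, -9, +6, -3
Step 2: Count signs: positive = 5, negative = 8.
Step 3: Under H0: P(positive) = 0.5, so the number of positives S ~ Bin(13, 0.5).
Step 4: Two-sided exact p-value = sum of Bin(13,0.5) probabilities at or below the observed probability = 0.581055.
Step 5: alpha = 0.1. fail to reject H0.

n_eff = 13, pos = 5, neg = 8, p = 0.581055, fail to reject H0.


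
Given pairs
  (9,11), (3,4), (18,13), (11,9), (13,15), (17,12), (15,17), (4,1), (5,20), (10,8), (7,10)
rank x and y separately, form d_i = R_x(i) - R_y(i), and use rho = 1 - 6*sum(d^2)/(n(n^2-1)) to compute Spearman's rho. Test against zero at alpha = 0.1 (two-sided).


Step 1: Rank x and y separately (midranks; no ties here).
rank(x): 9->5, 3->1, 18->11, 11->7, 13->8, 17->10, 15->9, 4->2, 5->3, 10->6, 7->4
rank(y): 11->6, 4->2, 13->8, 9->4, 15->9, 12->7, 17->10, 1->1, 20->11, 8->3, 10->5
Step 2: d_i = R_x(i) - R_y(i); compute d_i^2.
  (5-6)^2=1, (1-2)^2=1, (11-8)^2=9, (7-4)^2=9, (8-9)^2=1, (10-7)^2=9, (9-10)^2=1, (2-1)^2=1, (3-11)^2=64, (6-3)^2=9, (4-5)^2=1
sum(d^2) = 106.
Step 3: rho = 1 - 6*106 / (11*(11^2 - 1)) = 1 - 636/1320 = 0.518182.
Step 4: Under H0, t = rho * sqrt((n-2)/(1-rho^2)) = 1.8176 ~ t(9).
Step 5: Two-sided p-value from the t-distribution with 9 df = 0.102492.
Step 6: alpha = 0.1. fail to reject H0.

rho = 0.5182, p = 0.102492, fail to reject H0 at alpha = 0.1.


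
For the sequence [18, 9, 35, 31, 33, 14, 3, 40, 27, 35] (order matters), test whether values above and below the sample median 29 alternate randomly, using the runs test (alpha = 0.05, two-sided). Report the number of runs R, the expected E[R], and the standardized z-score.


Step 1: Compute median = 29; label A = above, B = below.
Labels in order: BBAAABBABA  (n_A = 5, n_B = 5)
Step 2: Count runs R = 6.
Step 3: Under H0 (random ordering), E[R] = 2*n_A*n_B/(n_A+n_B) + 1 = 2*5*5/10 + 1 = 6.0000.
        Var[R] = 2*n_A*n_B*(2*n_A*n_B - n_A - n_B) / ((n_A+n_B)^2 * (n_A+n_B-1)) = 2000/900 = 2.2222.
        SD[R] = 1.4907.
Step 4: R = E[R], so z = 0 with no continuity correction.
Step 5: Two-sided p-value via normal approximation = 2*(1 - Phi(|z|)) = 1.000000.
Step 6: alpha = 0.05. fail to reject H0.

R = 6, z = 0.0000, p = 1.000000, fail to reject H0.


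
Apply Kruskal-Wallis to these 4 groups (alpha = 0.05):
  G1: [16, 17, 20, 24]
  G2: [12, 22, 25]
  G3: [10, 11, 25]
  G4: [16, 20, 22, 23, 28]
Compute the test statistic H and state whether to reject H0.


Step 1: Combine all N = 15 observations and assign midranks.
sorted (value, group, rank): (10,G3,1), (11,G3,2), (12,G2,3), (16,G1,4.5), (16,G4,4.5), (17,G1,6), (20,G1,7.5), (20,G4,7.5), (22,G2,9.5), (22,G4,9.5), (23,G4,11), (24,G1,12), (25,G2,13.5), (25,G3,13.5), (28,G4,15)
Step 2: Sum ranks within each group.
R_1 = 30 (n_1 = 4)
R_2 = 26 (n_2 = 3)
R_3 = 16.5 (n_3 = 3)
R_4 = 47.5 (n_4 = 5)
Step 3: H = 12/(N(N+1)) * sum(R_i^2/n_i) - 3(N+1)
     = 12/(15*16) * (30^2/4 + 26^2/3 + 16.5^2/3 + 47.5^2/5) - 3*16
     = 0.050000 * 992.333 - 48
     = 1.616667.
Step 4: Ties present; correction factor C = 1 - 24/(15^3 - 15) = 0.992857. Corrected H = 1.616667 / 0.992857 = 1.628297.
Step 5: Under H0, H ~ chi^2(3); p-value = 0.652991.
Step 6: alpha = 0.05. fail to reject H0.

H = 1.6283, df = 3, p = 0.652991, fail to reject H0.


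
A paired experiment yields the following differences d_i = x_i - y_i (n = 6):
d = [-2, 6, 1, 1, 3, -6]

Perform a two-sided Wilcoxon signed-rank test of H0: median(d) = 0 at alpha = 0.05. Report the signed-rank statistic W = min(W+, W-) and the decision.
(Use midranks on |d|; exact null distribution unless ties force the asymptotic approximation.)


Step 1: Drop any zero differences (none here) and take |d_i|.
|d| = [2, 6, 1, 1, 3, 6]
Step 2: Midrank |d_i| (ties get averaged ranks).
ranks: |2|->3, |6|->5.5, |1|->1.5, |1|->1.5, |3|->4, |6|->5.5
Step 3: Attach original signs; sum ranks with positive sign and with negative sign.
W+ = 5.5 + 1.5 + 1.5 + 4 = 12.5
W- = 3 + 5.5 = 8.5
(Check: W+ + W- = 21 should equal n(n+1)/2 = 21.)
Step 4: Test statistic W = min(W+, W-) = 8.5.
Step 5: Ties in |d|, so use the tie-corrected normal approximation.
        E[W] = n(n+1)/4 = 6*7/4 = 10.5.
        Tie groups: |d|=1 (t=2), |d|=6 (t=2); sum(t^3 - t) = 12.
        Var[W] = n(n+1)(2n+1)/24 - sum(t^3-t)/48 = 546/24 - 12/48 = 22.5.
        z = (W - E[W]) / sqrt(Var[W]) = (8.5 - 10.5) / 4.7434 = -0.4216.
        Two-sided p = 2*Phi(z) = 0.673290.
Step 6: alpha = 0.05. fail to reject H0.

W+ = 12.5, W- = 8.5, W = min = 8.5, p = 0.673290, fail to reject H0.


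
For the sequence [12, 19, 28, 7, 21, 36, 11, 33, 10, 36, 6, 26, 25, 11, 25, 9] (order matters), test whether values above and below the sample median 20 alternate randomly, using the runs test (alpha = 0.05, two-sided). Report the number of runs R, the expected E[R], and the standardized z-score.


Step 1: Compute median = 20; label A = above, B = below.
Labels in order: BBABAABABABAABAB  (n_A = 8, n_B = 8)
Step 2: Count runs R = 13.
Step 3: Under H0 (random ordering), E[R] = 2*n_A*n_B/(n_A+n_B) + 1 = 2*8*8/16 + 1 = 9.0000.
        Var[R] = 2*n_A*n_B*(2*n_A*n_B - n_A - n_B) / ((n_A+n_B)^2 * (n_A+n_B-1)) = 14336/3840 = 3.7333.
        SD[R] = 1.9322.
Step 4: Continuity-corrected z = (R - 0.5 - E[R]) / SD[R] = (13 - 0.5 - 9.0000) / 1.9322 = 1.8114.
Step 5: Two-sided p-value via normal approximation = 2*(1 - Phi(|z|)) = 0.070076.
Step 6: alpha = 0.05. fail to reject H0.

R = 13, z = 1.8114, p = 0.070076, fail to reject H0.


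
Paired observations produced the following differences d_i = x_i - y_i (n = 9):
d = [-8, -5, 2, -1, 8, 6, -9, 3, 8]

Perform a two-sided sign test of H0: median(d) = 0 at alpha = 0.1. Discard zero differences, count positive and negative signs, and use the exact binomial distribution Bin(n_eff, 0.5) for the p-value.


Step 1: Discard zero differences. Original n = 9; n_eff = number of nonzero differences = 9.
Nonzero differences (with sign): -8, -5, +2, -1, +8, +6, -9, +3, +8
Step 2: Count signs: positive = 5, negative = 4.
Step 3: Under H0: P(positive) = 0.5, so the number of positives S ~ Bin(9, 0.5).
Step 4: Two-sided exact p-value = sum of Bin(9,0.5) probabilities at or below the observed probability = 1.000000.
Step 5: alpha = 0.1. fail to reject H0.

n_eff = 9, pos = 5, neg = 4, p = 1.000000, fail to reject H0.


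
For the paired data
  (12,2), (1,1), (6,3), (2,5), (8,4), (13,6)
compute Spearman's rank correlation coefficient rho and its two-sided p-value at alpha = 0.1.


Step 1: Rank x and y separately (midranks; no ties here).
rank(x): 12->5, 1->1, 6->3, 2->2, 8->4, 13->6
rank(y): 2->2, 1->1, 3->3, 5->5, 4->4, 6->6
Step 2: d_i = R_x(i) - R_y(i); compute d_i^2.
  (5-2)^2=9, (1-1)^2=0, (3-3)^2=0, (2-5)^2=9, (4-4)^2=0, (6-6)^2=0
sum(d^2) = 18.
Step 3: rho = 1 - 6*18 / (6*(6^2 - 1)) = 1 - 108/210 = 0.485714.
Step 4: Under H0, t = rho * sqrt((n-2)/(1-rho^2)) = 1.1113 ~ t(4).
Step 5: Two-sided p-value from the t-distribution with 4 df = 0.328723.
Step 6: alpha = 0.1. fail to reject H0.

rho = 0.4857, p = 0.328723, fail to reject H0 at alpha = 0.1.


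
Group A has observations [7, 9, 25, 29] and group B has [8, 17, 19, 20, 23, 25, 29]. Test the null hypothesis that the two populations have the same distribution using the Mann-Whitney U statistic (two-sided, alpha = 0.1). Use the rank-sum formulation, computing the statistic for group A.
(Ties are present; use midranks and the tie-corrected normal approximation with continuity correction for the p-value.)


Step 1: Combine and sort all 11 observations; assign midranks.
sorted (value, group): (7,X), (8,Y), (9,X), (17,Y), (19,Y), (20,Y), (23,Y), (25,X), (25,Y), (29,X), (29,Y)
ranks: 7->1, 8->2, 9->3, 17->4, 19->5, 20->6, 23->7, 25->8.5, 25->8.5, 29->10.5, 29->10.5
Step 2: Rank sum for X: R1 = 1 + 3 + 8.5 + 10.5 = 23.
Step 3: U_X = R1 - n1(n1+1)/2 = 23 - 4*5/2 = 23 - 10 = 13.
       U_Y = n1*n2 - U_X = 28 - 13 = 15.
Step 4: Ties are present, so use the tie-corrected normal approximation (with continuity correction) for the p-value.
Step 5: p-value = 0.924376; compare to alpha = 0.1. fail to reject H0.

U_X = 13, p = 0.924376, fail to reject H0 at alpha = 0.1.
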